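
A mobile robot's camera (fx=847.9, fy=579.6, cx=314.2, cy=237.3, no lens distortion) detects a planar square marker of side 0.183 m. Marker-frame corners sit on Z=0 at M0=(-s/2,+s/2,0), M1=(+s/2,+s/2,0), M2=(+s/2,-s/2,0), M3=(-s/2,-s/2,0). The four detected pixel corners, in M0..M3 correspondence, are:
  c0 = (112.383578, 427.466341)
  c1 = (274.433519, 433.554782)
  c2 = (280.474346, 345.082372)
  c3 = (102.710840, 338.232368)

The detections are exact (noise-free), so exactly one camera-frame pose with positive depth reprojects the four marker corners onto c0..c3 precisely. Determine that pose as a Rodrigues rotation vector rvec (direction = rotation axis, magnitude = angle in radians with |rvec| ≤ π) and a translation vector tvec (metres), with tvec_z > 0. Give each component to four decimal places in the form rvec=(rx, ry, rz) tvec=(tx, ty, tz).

Intrinsics K: fx=847.9, fy=579.6, cx=314.2, cy=237.3
Marker side s = 0.183 m; corners in marker frame (Z=0):
  M0 = (-0.0915, +0.0915, 0)
  M1 = (+0.0915, +0.0915, 0)
  M2 = (+0.0915, -0.0915, 0)
  M3 = (-0.0915, -0.0915, 0)
Detected image corners:
  c0 = (112.383578, 427.466341) px
  c1 = (274.433519, 433.554782) px
  c2 = (280.474346, 345.082372) px
  c3 = (102.710840, 338.232368) px
Planar DLT: solve 8×8 A·h = b for H (H[2,2]=1):
  H  [+928.40154 +107.14793 +192.62066]
  H  [+39.13440 +680.61006 +388.14087]
  H  [+0.01005 +0.50527 +1.00000]
B = K⁻¹H; ‖b₁‖=1.093105, ‖b₂‖=1.093105; λ = 2/(‖b₁‖+‖b₂‖) = 0.914825, sign → tz>0 ⇒ λ=+0.914825
r₁ = λ·B[:,0] = (+0.99827,+0.05800,+0.00919); r₂ = λ·B[:,1] = (-0.05568,+0.88501,+0.46223)
r₃ = r₁×r₂ = (+0.01868,-0.46194,+0.88671); SVD([r₁ r₂ r₃]) → R = UVᵀ:
  R  [+0.99827 -0.05568 +0.01868]
  R  [+0.05800 +0.88501 -0.46194]
  R  [+0.00919 +0.46223 +0.88671]
t = (-0.13118, +0.23808, +0.91482) m
tr R = 2.769996; θ = arccos((tr R − 1)/2) = 0.484307 rad = 27.749°
axis k = ((R−Rᵀ)₃₂, (R−Rᵀ)₁₃, (R−Rᵀ)₂₁) / (2 sinθ) = (+0.992467, +0.010184, +0.122086)
rvec = θ·k = (+0.480659, +0.004932, +0.059127)

rvec=(0.4807, 0.0049, 0.0591) tvec=(-0.1312, 0.2381, 0.9148)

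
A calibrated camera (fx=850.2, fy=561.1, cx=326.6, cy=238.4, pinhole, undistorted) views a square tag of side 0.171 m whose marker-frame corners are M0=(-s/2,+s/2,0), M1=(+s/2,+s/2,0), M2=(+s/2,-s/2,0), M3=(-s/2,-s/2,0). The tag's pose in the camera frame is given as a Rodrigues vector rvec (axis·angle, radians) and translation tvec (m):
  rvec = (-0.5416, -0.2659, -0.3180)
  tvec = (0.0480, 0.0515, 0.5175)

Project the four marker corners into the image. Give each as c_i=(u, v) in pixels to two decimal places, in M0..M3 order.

Intrinsics K: fx=850.2, fy=561.1, cx=326.6, cy=238.4
Marker side s = 0.171 m; corners in marker frame (Z=0):
  M0 = (-0.0855, +0.0855, 0)
  M1 = (+0.0855, +0.0855, 0)
  M2 = (+0.0855, -0.0855, 0)
  M3 = (-0.0855, -0.0855, 0)
rvec = (-0.5416, -0.2659, -0.3180), |rvec| = θ = 0.68202 rad = 39.077°
Rodrigues: sinθ=0.63037, 1−cosθ=0.22370; R = I + sinθ·[k]× + (1−cosθ)·[k]×²:
    [+0.91737 +0.36317 -0.16293]
    [-0.22466 +0.81030 +0.54124]
    [+0.32859 -0.45991 +0.82493]
t = (0.0480, 0.0515, 0.5175) m
M0: Pc = R·M0+t = (+0.00062, +0.13999, +0.45008); u = 850.2·(+0.00062)/0.45008 + 326.6 = 327.7643, v = 561.1·(+0.13999)/0.45008 + 238.4 = 412.9182
M1: Pc = R·M1+t = (+0.15749, +0.10157, +0.50627); u = 850.2·(+0.15749)/0.50627 + 326.6 = 591.0717, v = 561.1·(+0.10157)/0.50627 + 238.4 = 350.9727
M2: Pc = R·M2+t = (+0.09538, -0.03699, +0.58492); u = 850.2·(+0.09538)/0.58492 + 326.6 = 465.2439, v = 561.1·(-0.03699)/0.58492 + 238.4 = 202.9173
M3: Pc = R·M3+t = (-0.06149, +0.00143, +0.52873); u = 850.2·(-0.06149)/0.52873 + 326.6 = 227.7301, v = 561.1·(+0.00143)/0.52873 + 238.4 = 239.9148

c0=(327.76, 412.92) c1=(591.07, 350.97) c2=(465.24, 202.92) c3=(227.73, 239.91)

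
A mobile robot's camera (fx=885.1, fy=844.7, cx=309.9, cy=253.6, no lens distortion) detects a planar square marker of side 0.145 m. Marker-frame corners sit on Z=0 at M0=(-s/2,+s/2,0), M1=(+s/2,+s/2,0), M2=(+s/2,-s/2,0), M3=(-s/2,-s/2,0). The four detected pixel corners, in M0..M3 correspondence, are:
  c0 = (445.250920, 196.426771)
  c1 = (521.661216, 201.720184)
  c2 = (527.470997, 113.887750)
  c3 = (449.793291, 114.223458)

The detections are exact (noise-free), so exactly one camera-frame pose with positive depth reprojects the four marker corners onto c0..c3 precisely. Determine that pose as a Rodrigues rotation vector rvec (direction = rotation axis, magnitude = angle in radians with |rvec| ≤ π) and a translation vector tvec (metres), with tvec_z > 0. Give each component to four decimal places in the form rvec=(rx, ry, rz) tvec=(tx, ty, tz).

Intrinsics K: fx=885.1, fy=844.7, cx=309.9, cy=253.6
Marker side s = 0.145 m; corners in marker frame (Z=0):
  M0 = (-0.0725, +0.0725, 0)
  M1 = (+0.0725, +0.0725, 0)
  M2 = (+0.0725, -0.0725, 0)
  M3 = (-0.0725, -0.0725, 0)
Detected image corners:
  c0 = (445.250920, 196.426771) px
  c1 = (521.661216, 201.720184) px
  c2 = (527.470997, 113.887750) px
  c3 = (449.793291, 114.223458) px
Planar DLT: solve 8×8 A·h = b for H (H[2,2]=1):
  H  [+308.19978 +4.60140 +484.74659]
  H  [-54.65705 +598.61826 +156.77789]
  H  [-0.45904 +0.08261 +1.00000]
B = K⁻¹H; ‖b₁‖=0.689254, ‖b₂‖=0.689254; λ = 2/(‖b₁‖+‖b₂‖) = 1.450845, sign → tz>0 ⇒ λ=+1.450845
r₁ = λ·B[:,0] = (+0.73838,+0.10607,-0.66599); r₂ = λ·B[:,1] = (-0.03442,+0.99219,+0.11986)
r₃ = r₁×r₂ = (+0.67351,-0.06557,+0.73627); SVD([r₁ r₂ r₃]) → R = UVᵀ:
  R  [+0.73838 -0.03442 +0.67351]
  R  [+0.10607 +0.99219 -0.06557]
  R  [-0.66599 +0.11986 +0.73627]
t = (+0.28661, -0.16630, +1.45084) m
tr R = 2.466843; θ = arccos((tr R − 1)/2) = 0.747455 rad = 42.826°
axis k = ((R−Rᵀ)₃₂, (R−Rᵀ)₁₃, (R−Rᵀ)₂₁) / (2 sinθ) = (+0.136392, +0.985251, +0.103337)
rvec = θ·k = (+0.101947, +0.736430, +0.077240)

rvec=(0.1019, 0.7364, 0.0772) tvec=(0.2866, -0.1663, 1.4508)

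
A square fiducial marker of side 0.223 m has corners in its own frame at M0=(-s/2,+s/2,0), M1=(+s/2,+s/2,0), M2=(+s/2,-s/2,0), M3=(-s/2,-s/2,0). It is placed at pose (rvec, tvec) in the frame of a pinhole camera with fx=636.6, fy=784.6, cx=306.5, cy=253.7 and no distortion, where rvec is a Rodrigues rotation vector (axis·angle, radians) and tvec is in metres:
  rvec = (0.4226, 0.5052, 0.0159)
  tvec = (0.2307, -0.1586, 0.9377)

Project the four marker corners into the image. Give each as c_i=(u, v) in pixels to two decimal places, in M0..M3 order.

Intrinsics K: fx=636.6, fy=784.6, cx=306.5, cy=253.7
Marker side s = 0.223 m; corners in marker frame (Z=0):
  M0 = (-0.1115, +0.1115, 0)
  M1 = (+0.1115, +0.1115, 0)
  M2 = (+0.1115, -0.1115, 0)
  M3 = (-0.1115, -0.1115, 0)
rvec = (0.4226, 0.5052, 0.0159), |rvec| = θ = 0.65884 rad = 37.749°
Rodrigues: sinθ=0.61220, 1−cosθ=0.20930; R = I + sinθ·[k]× + (1−cosθ)·[k]×²:
    [+0.87681 +0.08817 +0.47268]
    [+0.11772 +0.91377 -0.38881]
    [-0.46620 +0.39656 +0.79082]
t = (0.2307, -0.1586, 0.9377) m
M0: Pc = R·M0+t = (+0.14277, -0.06984, +1.03390); u = 636.6·(+0.14277)/1.03390 + 306.5 = 394.4051, v = 784.6·(-0.06984)/1.03390 + 253.7 = 200.6997
M1: Pc = R·M1+t = (+0.33830, -0.04359, +0.92994); u = 636.6·(+0.33830)/0.92994 + 306.5 = 538.0849, v = 784.6·(-0.04359)/0.92994 + 253.7 = 216.9228
M2: Pc = R·M2+t = (+0.31863, -0.24736, +0.84150); u = 636.6·(+0.31863)/0.84150 + 306.5 = 547.5478, v = 784.6·(-0.24736)/0.84150 + 253.7 = 23.0671
M3: Pc = R·M3+t = (+0.12310, -0.27361, +0.94546); u = 636.6·(+0.12310)/0.94546 + 306.5 = 389.3886, v = 784.6·(-0.27361)/0.94546 + 253.7 = 26.6426

c0=(394.41, 200.70) c1=(538.08, 216.92) c2=(547.55, 23.07) c3=(389.39, 26.64)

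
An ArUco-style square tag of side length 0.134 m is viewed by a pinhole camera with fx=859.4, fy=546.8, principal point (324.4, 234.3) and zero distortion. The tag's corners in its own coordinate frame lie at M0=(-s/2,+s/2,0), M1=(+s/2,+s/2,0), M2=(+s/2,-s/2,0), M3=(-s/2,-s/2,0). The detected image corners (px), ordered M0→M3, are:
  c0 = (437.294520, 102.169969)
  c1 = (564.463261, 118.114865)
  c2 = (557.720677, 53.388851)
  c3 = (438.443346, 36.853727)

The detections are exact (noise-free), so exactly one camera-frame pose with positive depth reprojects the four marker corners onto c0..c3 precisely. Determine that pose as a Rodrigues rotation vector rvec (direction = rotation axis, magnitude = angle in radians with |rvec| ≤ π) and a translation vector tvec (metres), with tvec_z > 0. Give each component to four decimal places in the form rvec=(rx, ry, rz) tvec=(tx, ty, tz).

Intrinsics K: fx=859.4, fy=546.8, cx=324.4, cy=234.3
Marker side s = 0.134 m; corners in marker frame (Z=0):
  M0 = (-0.0670, +0.0670, 0)
  M1 = (+0.0670, +0.0670, 0)
  M2 = (+0.0670, -0.0670, 0)
  M3 = (-0.0670, -0.0670, 0)
Detected image corners:
  c0 = (437.294520, 102.169969) px
  c1 = (564.463261, 118.114865) px
  c2 = (557.720677, 53.388851) px
  c3 = (438.443346, 36.853727) px
Planar DLT: solve 8×8 A·h = b for H (H[2,2]=1):
  H  [+1012.61467 -219.60308 +500.21206]
  H  [+135.87384 +447.77090 +76.68391]
  H  [+0.18818 -0.48219 +1.00000]
B = K⁻¹H; ‖b₁‖=1.135600, ‖b₂‖=1.135600; λ = 2/(‖b₁‖+‖b₂‖) = 0.880592, sign → tz>0 ⇒ λ=+0.880592
r₁ = λ·B[:,0] = (+0.97503,+0.14781,+0.16571); r₂ = λ·B[:,1] = (-0.06474,+0.90306,-0.42462)
r₃ = r₁×r₂ = (-0.21241,+0.40329,+0.89008); SVD([r₁ r₂ r₃]) → R = UVᵀ:
  R  [+0.97503 -0.06474 -0.21241]
  R  [+0.14781 +0.90306 +0.40329]
  R  [+0.16571 -0.42462 +0.89008]
t = (+0.18015, -0.25383, +0.88059) m
tr R = 2.768170; θ = arccos((tr R − 1)/2) = 0.486264 rad = 27.861°
axis k = ((R−Rᵀ)₃₂, (R−Rᵀ)₁₃, (R−Rᵀ)₂₁) / (2 sinθ) = (-0.885789, -0.404552, +0.227411)
rvec = θ·k = (-0.430727, -0.196719, +0.110582)

rvec=(-0.4307, -0.1967, 0.1106) tvec=(0.1801, -0.2538, 0.8806)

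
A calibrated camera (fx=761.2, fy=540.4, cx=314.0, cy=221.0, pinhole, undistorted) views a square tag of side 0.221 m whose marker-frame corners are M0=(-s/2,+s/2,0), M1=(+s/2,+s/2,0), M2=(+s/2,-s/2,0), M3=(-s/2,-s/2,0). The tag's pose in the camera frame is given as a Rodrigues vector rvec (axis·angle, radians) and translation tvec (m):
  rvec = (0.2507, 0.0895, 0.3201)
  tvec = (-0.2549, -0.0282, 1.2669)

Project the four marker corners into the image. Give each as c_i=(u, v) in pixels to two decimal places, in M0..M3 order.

Intrinsics K: fx=761.2, fy=540.4, cx=314.0, cy=221.0
Marker side s = 0.221 m; corners in marker frame (Z=0):
  M0 = (-0.1105, +0.1105, 0)
  M1 = (+0.1105, +0.1105, 0)
  M2 = (+0.1105, -0.1105, 0)
  M3 = (-0.1105, -0.1105, 0)
rvec = (0.2507, 0.0895, 0.3201), |rvec| = θ = 0.41632 rad = 23.854°
Rodrigues: sinθ=0.40440, 1−cosθ=0.08542; R = I + sinθ·[k]× + (1−cosθ)·[k]×²:
    [+0.94556 -0.29988 +0.12649]
    [+0.32199 +0.91853 -0.22940]
    [-0.04739 +0.25764 +0.96508]
t = (-0.2549, -0.0282, 1.2669) m
M0: Pc = R·M0+t = (-0.39252, +0.03772, +1.30061); u = 761.2·(-0.39252)/1.30061 + 314.0 = 84.2714, v = 540.4·(+0.03772)/1.30061 + 221.0 = 236.6716
M1: Pc = R·M1+t = (-0.18355, +0.10888, +1.29013); u = 761.2·(-0.18355)/1.29013 + 314.0 = 205.7011, v = 540.4·(+0.10888)/1.29013 + 221.0 = 266.6057
M2: Pc = R·M2+t = (-0.11728, -0.09412, +1.23319); u = 761.2·(-0.11728)/1.23319 + 314.0 = 241.6080, v = 540.4·(-0.09412)/1.23319 + 221.0 = 179.7566
M3: Pc = R·M3+t = (-0.32625, -0.16528, +1.24367); u = 761.2·(-0.32625)/1.24367 + 314.0 = 114.3165, v = 540.4·(-0.16528)/1.24367 + 221.0 = 149.1834

c0=(84.27, 236.67) c1=(205.70, 266.61) c2=(241.61, 179.76) c3=(114.32, 149.18)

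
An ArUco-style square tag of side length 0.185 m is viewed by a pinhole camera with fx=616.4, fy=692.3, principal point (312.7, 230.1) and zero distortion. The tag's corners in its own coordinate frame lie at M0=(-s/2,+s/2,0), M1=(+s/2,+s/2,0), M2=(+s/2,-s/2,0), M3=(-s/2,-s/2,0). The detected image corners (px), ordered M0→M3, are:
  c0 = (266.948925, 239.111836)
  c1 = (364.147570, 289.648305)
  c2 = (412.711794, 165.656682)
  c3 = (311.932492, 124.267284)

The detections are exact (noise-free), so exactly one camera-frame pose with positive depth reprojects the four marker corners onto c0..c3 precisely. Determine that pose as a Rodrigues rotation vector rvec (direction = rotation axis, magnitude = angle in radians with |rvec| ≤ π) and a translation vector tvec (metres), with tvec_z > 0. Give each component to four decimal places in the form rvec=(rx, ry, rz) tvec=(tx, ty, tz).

Intrinsics K: fx=616.4, fy=692.3, cx=312.7, cy=230.1
Marker side s = 0.185 m; corners in marker frame (Z=0):
  M0 = (-0.0925, +0.0925, 0)
  M1 = (+0.0925, +0.0925, 0)
  M2 = (+0.0925, -0.0925, 0)
  M3 = (-0.0925, -0.0925, 0)
Detected image corners:
  c0 = (266.948925, 239.111836) px
  c1 = (364.147570, 289.648305) px
  c2 = (412.711794, 165.656682) px
  c3 = (311.932492, 124.267284) px
Planar DLT: solve 8×8 A·h = b for H (H[2,2]=1):
  H  [+394.75613 -252.49391 +337.04001]
  H  [+163.71407 +644.53674 +203.79042]
  H  [-0.41400 -0.00010 +1.00000]
B = K⁻¹H; ‖b₁‖=1.017148, ‖b₂‖=1.017148; λ = 2/(‖b₁‖+‖b₂‖) = 0.983141, sign → tz>0 ⇒ λ=+0.983141
r₁ = λ·B[:,0] = (+0.83611,+0.36777,-0.40702); r₂ = λ·B[:,1] = (-0.40267,+0.91534,-0.00009)
r₃ = r₁×r₂ = (+0.37253,+0.16398,+0.91342); SVD([r₁ r₂ r₃]) → R = UVᵀ:
  R  [+0.83611 -0.40267 +0.37253]
  R  [+0.36777 +0.91534 +0.16398]
  R  [-0.40702 -0.00009 +0.91342]
t = (+0.03882, -0.03736, +0.98314) m
tr R = 2.664870; θ = arccos((tr R − 1)/2) = 0.587309 rad = 33.650°
axis k = ((R−Rᵀ)₃₂, (R−Rᵀ)₁₃, (R−Rᵀ)₂₁) / (2 sinθ) = (-0.148045, +0.703410, +0.695195)
rvec = θ·k = (-0.086948, +0.413119, +0.408294)

rvec=(-0.0869, 0.4131, 0.4083) tvec=(0.0388, -0.0374, 0.9831)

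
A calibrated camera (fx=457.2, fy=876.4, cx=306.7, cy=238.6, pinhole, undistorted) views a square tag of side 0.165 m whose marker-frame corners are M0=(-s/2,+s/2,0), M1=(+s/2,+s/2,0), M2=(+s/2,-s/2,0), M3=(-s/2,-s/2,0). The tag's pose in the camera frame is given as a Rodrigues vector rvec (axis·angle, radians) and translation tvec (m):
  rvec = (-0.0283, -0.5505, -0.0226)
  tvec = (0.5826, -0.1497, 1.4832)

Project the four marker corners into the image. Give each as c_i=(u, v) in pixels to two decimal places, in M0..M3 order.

Intrinsics K: fx=457.2, fy=876.4, cx=306.7, cy=238.6
Marker side s = 0.165 m; corners in marker frame (Z=0):
  M0 = (-0.0825, +0.0825, 0)
  M1 = (+0.0825, +0.0825, 0)
  M2 = (+0.0825, -0.0825, 0)
  M3 = (-0.0825, -0.0825, 0)
rvec = (-0.0283, -0.5505, -0.0226), |rvec| = θ = 0.55169 rad = 31.610°
Rodrigues: sinθ=0.52413, 1−cosθ=0.14836; R = I + sinθ·[k]× + (1−cosθ)·[k]×²:
    [+0.85203 +0.02906 -0.52268]
    [-0.01388 +0.99936 +0.03295]
    [+0.52331 -0.02082 +0.85189]
t = (0.5826, -0.1497, 1.4832) m
M0: Pc = R·M0+t = (+0.51471, -0.06611, +1.43831); u = 457.2·(+0.51471)/1.43831 + 306.7 = 470.3110, v = 876.4·(-0.06611)/1.43831 + 238.6 = 198.3187
M1: Pc = R·M1+t = (+0.65529, -0.06840, +1.52466); u = 457.2·(+0.65529)/1.52466 + 306.7 = 503.2026, v = 876.4·(-0.06840)/1.52466 + 238.6 = 199.2838
M2: Pc = R·M2+t = (+0.65049, -0.23329, +1.52809); u = 457.2·(+0.65049)/1.52809 + 306.7 = 501.3260, v = 876.4·(-0.23329)/1.52809 + 238.6 = 104.8009
M3: Pc = R·M3+t = (+0.50991, -0.23100, +1.44174); u = 457.2·(+0.50991)/1.44174 + 306.7 = 468.4004, v = 876.4·(-0.23100)/1.44174 + 238.6 = 98.1795

c0=(470.31, 198.32) c1=(503.20, 199.28) c2=(501.33, 104.80) c3=(468.40, 98.18)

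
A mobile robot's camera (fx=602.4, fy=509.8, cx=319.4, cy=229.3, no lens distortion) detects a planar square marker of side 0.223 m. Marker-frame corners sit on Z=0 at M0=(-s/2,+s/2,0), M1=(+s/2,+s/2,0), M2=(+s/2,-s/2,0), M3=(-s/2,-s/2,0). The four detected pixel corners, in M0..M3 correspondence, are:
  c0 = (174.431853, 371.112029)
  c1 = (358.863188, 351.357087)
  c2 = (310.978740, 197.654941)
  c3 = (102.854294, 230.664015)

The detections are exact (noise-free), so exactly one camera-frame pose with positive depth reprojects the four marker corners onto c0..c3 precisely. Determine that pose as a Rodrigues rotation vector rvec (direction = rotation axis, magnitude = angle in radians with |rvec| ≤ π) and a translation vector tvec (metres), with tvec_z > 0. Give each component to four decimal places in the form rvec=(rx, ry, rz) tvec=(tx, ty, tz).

rvec=(0.4421, 0.1493, -0.2105) tvec=(-0.0899, 0.0812, 0.6472)

Intrinsics K: fx=602.4, fy=509.8, cx=319.4, cy=229.3
Marker side s = 0.223 m; corners in marker frame (Z=0):
  M0 = (-0.1115, +0.1115, 0)
  M1 = (+0.1115, +0.1115, 0)
  M2 = (+0.1115, -0.1115, 0)
  M3 = (-0.1115, -0.1115, 0)
Detected image corners:
  c0 = (174.431853, 371.112029) px
  c1 = (358.863188, 351.357087) px
  c2 = (310.978740, 197.654941) px
  c3 = (102.854294, 230.664015) px
Planar DLT: solve 8×8 A·h = b for H (H[2,2]=1):
  H  [+807.50535 +418.72660 +235.69396]
  H  [-199.97391 +839.78660 +293.29007]
  H  [-0.29113 +0.62990 +1.00000]
B = K⁻¹H; ‖b₁‖=1.545181, ‖b₂‖=1.545181; λ = 2/(‖b₁‖+‖b₂‖) = 0.647173, sign → tz>0 ⇒ λ=+0.647173
r₁ = λ·B[:,0] = (+0.96742,-0.16912,-0.18841); r₂ = λ·B[:,1] = (+0.23370,+0.88272,+0.40766)
r₃ = r₁×r₂ = (+0.09737,-0.43841,+0.89349); SVD([r₁ r₂ r₃]) → R = UVᵀ:
  R  [+0.96742 +0.23370 +0.09737]
  R  [-0.16912 +0.88272 -0.43841]
  R  [-0.18841 +0.40766 +0.89349]
t = (-0.08993, +0.08123, +0.64717) m
tr R = 2.743628; θ = arccos((tr R − 1)/2) = 0.511903 rad = 29.330°
axis k = ((R−Rᵀ)₃₂, (R−Rᵀ)₁₃, (R−Rᵀ)₂₁) / (2 sinθ) = (+0.863620, +0.291710, -0.411177)
rvec = θ·k = (+0.442089, +0.149327, -0.210483)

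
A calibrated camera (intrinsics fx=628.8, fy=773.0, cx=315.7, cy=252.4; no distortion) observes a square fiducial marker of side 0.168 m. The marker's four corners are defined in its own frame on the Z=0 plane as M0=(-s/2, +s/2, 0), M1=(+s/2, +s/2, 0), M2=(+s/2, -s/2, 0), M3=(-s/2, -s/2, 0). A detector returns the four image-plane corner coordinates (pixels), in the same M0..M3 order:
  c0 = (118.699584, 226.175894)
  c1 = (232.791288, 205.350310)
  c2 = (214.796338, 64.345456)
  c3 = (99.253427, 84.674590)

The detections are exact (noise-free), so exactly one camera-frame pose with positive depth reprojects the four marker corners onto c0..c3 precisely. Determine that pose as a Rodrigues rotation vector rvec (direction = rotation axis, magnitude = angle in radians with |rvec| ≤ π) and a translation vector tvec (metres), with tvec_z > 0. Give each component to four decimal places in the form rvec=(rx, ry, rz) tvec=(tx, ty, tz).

Intrinsics K: fx=628.8, fy=773.0, cx=315.7, cy=252.4
Marker side s = 0.168 m; corners in marker frame (Z=0):
  M0 = (-0.0840, +0.0840, 0)
  M1 = (+0.0840, +0.0840, 0)
  M2 = (+0.0840, -0.0840, 0)
  M3 = (-0.0840, -0.0840, 0)
Detected image corners:
  c0 = (118.699584, 226.175894) px
  c1 = (232.791288, 205.350310) px
  c2 = (214.796338, 64.345456) px
  c3 = (99.253427, 84.674590) px
Planar DLT: solve 8×8 A·h = b for H (H[2,2]=1):
  H  [+688.59222 +123.09355 +166.59049]
  H  [-117.97336 +850.97053 +145.52586]
  H  [+0.03114 +0.07016 +1.00000]
B = K⁻¹H; ‖b₁‖=1.092104, ‖b₂‖=1.092104; λ = 2/(‖b₁‖+‖b₂‖) = 0.915664, sign → tz>0 ⇒ λ=+0.915664
r₁ = λ·B[:,0] = (+0.98842,-0.14906,+0.02851); r₂ = λ·B[:,1] = (+0.14700,+0.98705,+0.06424)
r₃ = r₁×r₂ = (-0.03772,-0.05930,+0.99753); SVD([r₁ r₂ r₃]) → R = UVᵀ:
  R  [+0.98842 +0.14700 -0.03772]
  R  [-0.14906 +0.98705 -0.05930]
  R  [+0.02851 +0.06424 +0.99753]
t = (-0.21713, -0.12660, +0.91566) m
tr R = 2.972993; θ = arccos((tr R − 1)/2) = 0.164523 rad = 9.426°
axis k = ((R−Rᵀ)₃₂, (R−Rᵀ)₁₃, (R−Rᵀ)₂₁) / (2 sinθ) = (+0.377159, -0.202203, -0.903806)
rvec = θ·k = (+0.062051, -0.033267, -0.148697)

rvec=(0.0621, -0.0333, -0.1487) tvec=(-0.2171, -0.1266, 0.9157)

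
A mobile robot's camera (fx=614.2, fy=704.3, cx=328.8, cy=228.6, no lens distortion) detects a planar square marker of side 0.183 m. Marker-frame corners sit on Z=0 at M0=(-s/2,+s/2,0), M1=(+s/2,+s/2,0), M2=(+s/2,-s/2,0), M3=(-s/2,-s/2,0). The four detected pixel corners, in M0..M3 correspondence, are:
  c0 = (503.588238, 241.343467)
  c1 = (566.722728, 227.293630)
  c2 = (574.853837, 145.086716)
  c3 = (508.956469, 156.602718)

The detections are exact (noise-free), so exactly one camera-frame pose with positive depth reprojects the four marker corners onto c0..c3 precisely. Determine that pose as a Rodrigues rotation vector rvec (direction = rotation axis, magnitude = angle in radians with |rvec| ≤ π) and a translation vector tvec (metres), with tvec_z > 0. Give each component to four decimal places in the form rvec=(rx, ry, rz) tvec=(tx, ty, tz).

rvec=(0.3722, -0.3328, -0.1044) tvec=(0.5002, -0.0729, 1.4611)

Intrinsics K: fx=614.2, fy=704.3, cx=328.8, cy=228.6
Marker side s = 0.183 m; corners in marker frame (Z=0):
  M0 = (-0.0915, +0.0915, 0)
  M1 = (+0.0915, +0.0915, 0)
  M2 = (+0.0915, -0.0915, 0)
  M3 = (-0.0915, -0.0915, 0)
Detected image corners:
  c0 = (503.588238, 241.343467) px
  c1 = (566.722728, 227.293630) px
  c2 = (574.853837, 145.086716) px
  c3 = (508.956469, 156.602718) px
Planar DLT: solve 8×8 A·h = b for H (H[2,2]=1):
  H  [+462.76511 +100.54873 +539.05649]
  H  [-30.53576 +505.20849 +193.43734]
  H  [+0.20499 +0.25546 +1.00000]
B = K⁻¹H; ‖b₁‖=0.684437, ‖b₂‖=0.684437; λ = 2/(‖b₁‖+‖b₂‖) = 1.461055, sign → tz>0 ⇒ λ=+1.461055
r₁ = λ·B[:,0] = (+0.94049,-0.16056,+0.29951); r₂ = λ·B[:,1] = (+0.03938,+0.92690,+0.37324)
r₃ = r₁×r₂ = (-0.33754,-0.33924,+0.87806); SVD([r₁ r₂ r₃]) → R = UVᵀ:
  R  [+0.94049 +0.03938 -0.33754]
  R  [-0.16056 +0.92690 -0.33924]
  R  [+0.29951 +0.37324 +0.87806]
t = (+0.50016, -0.07294, +1.46105) m
tr R = 2.745442; θ = arccos((tr R − 1)/2) = 0.510048 rad = 29.224°
axis k = ((R−Rᵀ)₃₂, (R−Rᵀ)₁₃, (R−Rᵀ)₂₁) / (2 sinθ) = (+0.729672, -0.652420, -0.204760)
rvec = θ·k = (+0.372168, -0.332766, -0.104437)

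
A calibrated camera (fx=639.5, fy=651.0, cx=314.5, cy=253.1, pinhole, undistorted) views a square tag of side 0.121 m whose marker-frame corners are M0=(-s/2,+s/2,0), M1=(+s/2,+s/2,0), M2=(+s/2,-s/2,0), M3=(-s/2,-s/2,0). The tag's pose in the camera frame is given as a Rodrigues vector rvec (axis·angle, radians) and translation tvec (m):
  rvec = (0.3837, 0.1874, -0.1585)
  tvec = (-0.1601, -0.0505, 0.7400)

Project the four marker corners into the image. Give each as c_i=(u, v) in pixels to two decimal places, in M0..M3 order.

c0=(143.20, 263.19) c1=(237.64, 251.15) c2=(212.29, 148.86) c3=(113.17, 165.18)

Intrinsics K: fx=639.5, fy=651.0, cx=314.5, cy=253.1
Marker side s = 0.121 m; corners in marker frame (Z=0):
  M0 = (-0.0605, +0.0605, 0)
  M1 = (+0.0605, +0.0605, 0)
  M2 = (+0.0605, -0.0605, 0)
  M3 = (-0.0605, -0.0605, 0)
rvec = (0.3837, 0.1874, -0.1585), |rvec| = θ = 0.45549 rad = 26.097°
Rodrigues: sinθ=0.43990, 1−cosθ=0.10195; R = I + sinθ·[k]× + (1−cosθ)·[k]×²:
    [+0.97040 +0.18841 +0.15110]
    [-0.11774 +0.91531 -0.38517]
    [-0.21087 +0.35597 +0.91039]
t = (-0.1601, -0.0505, 0.7400) m
M0: Pc = R·M0+t = (-0.20741, +0.01200, +0.77429); u = 639.5·(-0.20741)/0.77429 + 314.5 = 143.1972, v = 651.0·(+0.01200)/0.77429 + 253.1 = 263.1886
M1: Pc = R·M1+t = (-0.08999, -0.00225, +0.74878); u = 639.5·(-0.08999)/0.74878 + 314.5 = 237.6416, v = 651.0·(-0.00225)/0.74878 + 253.1 = 251.1461
M2: Pc = R·M2+t = (-0.11279, -0.11300, +0.70571); u = 639.5·(-0.11279)/0.70571 + 314.5 = 212.2915, v = 651.0·(-0.11300)/0.70571 + 253.1 = 148.8603
M3: Pc = R·M3+t = (-0.23021, -0.09875, +0.73122); u = 639.5·(-0.23021)/0.73122 + 314.5 = 113.1685, v = 651.0·(-0.09875)/0.73122 + 253.1 = 165.1814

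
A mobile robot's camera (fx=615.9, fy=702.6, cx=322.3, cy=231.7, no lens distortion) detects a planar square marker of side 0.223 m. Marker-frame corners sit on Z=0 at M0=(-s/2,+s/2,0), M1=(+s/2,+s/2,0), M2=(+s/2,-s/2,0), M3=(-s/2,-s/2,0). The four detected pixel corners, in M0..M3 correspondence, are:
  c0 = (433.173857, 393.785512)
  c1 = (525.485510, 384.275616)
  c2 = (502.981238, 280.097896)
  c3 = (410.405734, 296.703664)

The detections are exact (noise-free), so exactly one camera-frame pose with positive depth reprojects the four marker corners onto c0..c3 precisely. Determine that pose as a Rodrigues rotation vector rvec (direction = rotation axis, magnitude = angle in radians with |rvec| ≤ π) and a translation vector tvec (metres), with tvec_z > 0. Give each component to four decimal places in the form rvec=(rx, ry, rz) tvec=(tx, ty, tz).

Intrinsics K: fx=615.9, fy=702.6, cx=322.3, cy=231.7
Marker side s = 0.223 m; corners in marker frame (Z=0):
  M0 = (-0.1115, +0.1115, 0)
  M1 = (+0.1115, +0.1115, 0)
  M2 = (+0.1115, -0.1115, 0)
  M3 = (-0.1115, -0.1115, 0)
Detected image corners:
  c0 = (433.173857, 393.785512) px
  c1 = (525.485510, 384.275616) px
  c2 = (502.981238, 280.097896) px
  c3 = (410.405734, 296.703664) px
Planar DLT: solve 8×8 A·h = b for H (H[2,2]=1):
  H  [+271.86065 +142.45486 +466.55077]
  H  [-161.66158 +480.33416 +339.42820]
  H  [-0.30486 +0.08745 +1.00000]
B = K⁻¹H; ‖b₁‖=0.686186, ‖b₂‖=0.686186; λ = 2/(‖b₁‖+‖b₂‖) = 1.457331, sign → tz>0 ⇒ λ=+1.457331
r₁ = λ·B[:,0] = (+0.87577,-0.18880,-0.44428); r₂ = λ·B[:,1] = (+0.27038,+0.95428,+0.12744)
r₃ = r₁×r₂ = (+0.39991,-0.23174,+0.88678); SVD([r₁ r₂ r₃]) → R = UVᵀ:
  R  [+0.87577 +0.27038 +0.39991]
  R  [-0.18880 +0.95428 -0.23174]
  R  [-0.44428 +0.12744 +0.88678]
t = (+0.34132, +0.22345, +1.45733) m
tr R = 2.716821; θ = arccos((tr R − 1)/2) = 0.538634 rad = 30.861°
axis k = ((R−Rᵀ)₃₂, (R−Rᵀ)₁₃, (R−Rᵀ)₂₁) / (2 sinθ) = (+0.350101, +0.822860, -0.447583)
rvec = θ·k = (+0.188576, +0.443220, -0.241083)

rvec=(0.1886, 0.4432, -0.2411) tvec=(0.3413, 0.2234, 1.4573)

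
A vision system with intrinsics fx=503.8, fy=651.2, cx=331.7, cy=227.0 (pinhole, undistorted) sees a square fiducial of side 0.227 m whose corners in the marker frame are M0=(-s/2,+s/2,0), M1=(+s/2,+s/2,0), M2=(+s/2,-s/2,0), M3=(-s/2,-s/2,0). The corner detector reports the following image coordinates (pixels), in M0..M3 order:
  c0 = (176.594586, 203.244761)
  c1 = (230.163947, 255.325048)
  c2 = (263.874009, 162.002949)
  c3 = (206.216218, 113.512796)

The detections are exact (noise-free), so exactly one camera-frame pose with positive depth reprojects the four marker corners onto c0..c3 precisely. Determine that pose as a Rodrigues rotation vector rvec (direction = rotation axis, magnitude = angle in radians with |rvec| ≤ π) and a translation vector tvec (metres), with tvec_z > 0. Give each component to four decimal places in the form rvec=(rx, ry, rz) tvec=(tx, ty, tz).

Intrinsics K: fx=503.8, fy=651.2, cx=331.7, cy=227.0
Marker side s = 0.227 m; corners in marker frame (Z=0):
  M0 = (-0.1135, +0.1135, 0)
  M1 = (+0.1135, +0.1135, 0)
  M2 = (+0.1135, -0.1135, 0)
  M3 = (-0.1135, -0.1135, 0)
Detected image corners:
  c0 = (176.594586, 203.244761) px
  c1 = (230.163947, 255.325048) px
  c2 = (263.874009, 162.002949) px
  c3 = (206.216218, 113.512796) px
Planar DLT: solve 8×8 A·h = b for H (H[2,2]=1):
  H  [+186.25530 -101.57638 +218.06042]
  H  [+172.64690 +434.48113 +183.65107]
  H  [-0.26715 +0.17174 +1.00000]
B = K⁻¹H; ‖b₁‖=0.705253, ‖b₂‖=0.705253; λ = 2/(‖b₁‖+‖b₂‖) = 1.417931, sign → tz>0 ⇒ λ=+1.417931
r₁ = λ·B[:,0] = (+0.77361,+0.50797,-0.37880); r₂ = λ·B[:,1] = (-0.44621,+0.86116,+0.24352)
r₃ = r₁×r₂ = (+0.44991,-0.01936,+0.89287); SVD([r₁ r₂ r₃]) → R = UVᵀ:
  R  [+0.77361 -0.44621 +0.44991]
  R  [+0.50797 +0.86116 -0.01936]
  R  [-0.37880 +0.24352 +0.89287]
t = (-0.31984, -0.09439, +1.41793) m
tr R = 2.527635; θ = arccos((tr R − 1)/2) = 0.701589 rad = 40.198°
axis k = ((R−Rᵀ)₃₂, (R−Rᵀ)₁₃, (R−Rᵀ)₂₁) / (2 sinθ) = (+0.203644, +0.641981, +0.739182)
rvec = θ·k = (+0.142875, +0.450407, +0.518602)

rvec=(0.1429, 0.4504, 0.5186) tvec=(-0.3198, -0.0944, 1.4179)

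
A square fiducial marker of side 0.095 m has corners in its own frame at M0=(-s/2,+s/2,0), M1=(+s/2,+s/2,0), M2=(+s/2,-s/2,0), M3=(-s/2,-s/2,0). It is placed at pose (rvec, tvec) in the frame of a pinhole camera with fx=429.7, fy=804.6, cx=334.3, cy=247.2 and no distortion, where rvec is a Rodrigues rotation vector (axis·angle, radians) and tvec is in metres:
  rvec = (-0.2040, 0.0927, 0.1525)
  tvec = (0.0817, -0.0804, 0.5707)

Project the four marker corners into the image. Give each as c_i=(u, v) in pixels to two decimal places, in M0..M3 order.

c0=(355.04, 188.77) c1=(427.63, 207.11) c2=(436.00, 79.72) c3=(365.56, 64.17)

Intrinsics K: fx=429.7, fy=804.6, cx=334.3, cy=247.2
Marker side s = 0.095 m; corners in marker frame (Z=0):
  M0 = (-0.0475, +0.0475, 0)
  M1 = (+0.0475, +0.0475, 0)
  M2 = (+0.0475, -0.0475, 0)
  M3 = (-0.0475, -0.0475, 0)
rvec = (-0.2040, 0.0927, 0.1525), |rvec| = θ = 0.27105 rad = 15.530°
Rodrigues: sinθ=0.26774, 1−cosθ=0.03651; R = I + sinθ·[k]× + (1−cosθ)·[k]×²:
    [+0.98417 -0.16004 +0.07611]
    [+0.14124 +0.96776 +0.20854]
    [-0.10703 -0.19449 +0.97505]
t = (0.0817, -0.0804, 0.5707) m
M0: Pc = R·M0+t = (+0.02735, -0.04114, +0.56655); u = 429.7·(+0.02735)/0.56655 + 334.3 = 355.0438, v = 804.6·(-0.04114)/0.56655 + 247.2 = 188.7732
M1: Pc = R·M1+t = (+0.12085, -0.02772, +0.55638); u = 429.7·(+0.12085)/0.55638 + 334.3 = 427.6317, v = 804.6·(-0.02772)/0.55638 + 247.2 = 207.1097
M2: Pc = R·M2+t = (+0.13605, -0.11966, +0.57485); u = 429.7·(+0.13605)/0.57485 + 334.3 = 435.9965, v = 804.6·(-0.11966)/0.57485 + 247.2 = 79.7172
M3: Pc = R·M3+t = (+0.04255, -0.13308, +0.58502); u = 429.7·(+0.04255)/0.58502 + 334.3 = 365.5557, v = 804.6·(-0.13308)/0.58502 + 247.2 = 64.1739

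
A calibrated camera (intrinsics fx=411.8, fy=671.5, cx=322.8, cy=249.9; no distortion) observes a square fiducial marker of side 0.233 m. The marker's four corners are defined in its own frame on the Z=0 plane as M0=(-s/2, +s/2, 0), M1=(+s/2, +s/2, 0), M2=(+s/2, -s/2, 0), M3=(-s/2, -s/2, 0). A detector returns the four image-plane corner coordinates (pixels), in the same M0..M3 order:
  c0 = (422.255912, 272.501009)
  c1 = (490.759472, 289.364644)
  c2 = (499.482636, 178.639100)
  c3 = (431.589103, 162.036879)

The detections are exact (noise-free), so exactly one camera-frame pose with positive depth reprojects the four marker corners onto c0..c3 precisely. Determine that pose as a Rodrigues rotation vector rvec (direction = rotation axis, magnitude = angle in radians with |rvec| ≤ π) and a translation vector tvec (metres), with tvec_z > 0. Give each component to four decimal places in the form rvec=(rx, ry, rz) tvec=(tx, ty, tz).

rvec=(-0.0547, 0.0018, 0.1500) tvec=(0.4679, -0.0509, 1.3939)

Intrinsics K: fx=411.8, fy=671.5, cx=322.8, cy=249.9
Marker side s = 0.233 m; corners in marker frame (Z=0):
  M0 = (-0.1165, +0.1165, 0)
  M1 = (+0.1165, +0.1165, 0)
  M2 = (+0.1165, -0.1165, 0)
  M3 = (-0.1165, -0.1165, 0)
Detected image corners:
  c0 = (422.255912, 272.501009) px
  c1 = (490.759472, 289.364644) px
  c2 = (499.482636, 178.639100) px
  c3 = (431.589103, 162.036879) px
Planar DLT: solve 8×8 A·h = b for H (H[2,2]=1):
  H  [+290.73181 -56.70626 +461.02538]
  H  [+70.85339 +465.86655 +225.38032]
  H  [-0.00425 -0.03895 +1.00000]
B = K⁻¹H; ‖b₁‖=0.717387, ‖b₂‖=0.717387; λ = 2/(‖b₁‖+‖b₂‖) = 1.393948, sign → tz>0 ⇒ λ=+1.393948
r₁ = λ·B[:,0] = (+0.98878,+0.14929,-0.00593); r₂ = λ·B[:,1] = (-0.14939,+0.98729,-0.05430)
r₃ = r₁×r₂ = (-0.00226,+0.05457,+0.99851); SVD([r₁ r₂ r₃]) → R = UVᵀ:
  R  [+0.98878 -0.14939 -0.00226]
  R  [+0.14929 +0.98729 +0.05457]
  R  [-0.00593 -0.05430 +0.99851]
t = (+0.46789, -0.05090, +1.39395) m
tr R = 2.974570; θ = arccos((tr R − 1)/2) = 0.159638 rad = 9.147°
axis k = ((R−Rᵀ)₃₂, (R−Rᵀ)₁₃, (R−Rᵀ)₂₁) / (2 sinθ) = (-0.342449, +0.011545, +0.939465)
rvec = θ·k = (-0.054668, +0.001843, +0.149974)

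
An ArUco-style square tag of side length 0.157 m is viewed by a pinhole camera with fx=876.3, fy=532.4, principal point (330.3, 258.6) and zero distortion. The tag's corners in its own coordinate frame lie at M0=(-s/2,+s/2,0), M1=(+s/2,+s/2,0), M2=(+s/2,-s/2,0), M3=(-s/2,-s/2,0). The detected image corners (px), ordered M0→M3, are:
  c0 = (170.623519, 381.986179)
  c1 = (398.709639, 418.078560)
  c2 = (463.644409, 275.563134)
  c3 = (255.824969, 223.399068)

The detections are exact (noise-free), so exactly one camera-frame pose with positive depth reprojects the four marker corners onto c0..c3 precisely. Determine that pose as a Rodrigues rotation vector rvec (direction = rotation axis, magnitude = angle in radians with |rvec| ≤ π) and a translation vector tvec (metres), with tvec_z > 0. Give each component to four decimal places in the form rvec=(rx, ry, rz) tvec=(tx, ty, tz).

rvec=(-0.1067, -0.4578, 0.3303) tvec=(-0.0003, 0.0661, 0.5364)

Intrinsics K: fx=876.3, fy=532.4, cx=330.3, cy=258.6
Marker side s = 0.157 m; corners in marker frame (Z=0):
  M0 = (-0.0785, +0.0785, 0)
  M1 = (+0.0785, +0.0785, 0)
  M2 = (+0.0785, -0.0785, 0)
  M3 = (-0.0785, -0.0785, 0)
Detected image corners:
  c0 = (170.623519, 381.986179) px
  c1 = (398.709639, 418.078560) px
  c2 = (463.644409, 275.563134) px
  c3 = (255.824969, 223.399068) px
Planar DLT: solve 8×8 A·h = b for H (H[2,2]=1):
  H  [+1636.38318 -579.00689 +329.79122]
  H  [+534.15682 +850.18472 +324.17763]
  H  [+0.77528 -0.32525 +1.00000]
B = K⁻¹H; ‖b₁‖=1.864124, ‖b₂‖=1.864124; λ = 2/(‖b₁‖+‖b₂‖) = 0.536445, sign → tz>0 ⇒ λ=+0.536445
r₁ = λ·B[:,0] = (+0.84498,+0.33620,+0.41590); r₂ = λ·B[:,1] = (-0.28869,+0.94139,-0.17448)
r₃ = r₁×r₂ = (-0.45018,+0.02737,+0.89252); SVD([r₁ r₂ r₃]) → R = UVᵀ:
  R  [+0.84498 -0.28869 -0.45018]
  R  [+0.33620 +0.94139 +0.02737]
  R  [+0.41590 -0.17448 +0.89252]
t = (-0.00031, +0.06608, +0.53645) m
tr R = 2.678893; θ = arccos((tr R − 1)/2) = 0.574533 rad = 32.918°
axis k = ((R−Rᵀ)₃₂, (R−Rᵀ)₁₃, (R−Rᵀ)₂₁) / (2 sinθ) = (-0.185707, -0.796844, +0.574937)
rvec = θ·k = (-0.106694, -0.457813, +0.330320)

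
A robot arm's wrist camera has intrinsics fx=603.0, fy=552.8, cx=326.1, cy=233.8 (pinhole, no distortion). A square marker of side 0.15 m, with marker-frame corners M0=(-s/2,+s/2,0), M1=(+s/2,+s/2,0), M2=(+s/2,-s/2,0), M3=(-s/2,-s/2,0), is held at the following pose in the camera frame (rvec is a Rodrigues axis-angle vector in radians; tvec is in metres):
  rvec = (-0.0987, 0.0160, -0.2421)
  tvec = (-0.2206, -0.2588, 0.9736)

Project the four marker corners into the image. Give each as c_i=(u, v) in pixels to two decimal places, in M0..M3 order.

c0=(154.20, 137.51) c1=(245.00, 116.84) c2=(224.23, 36.94) c3=(134.82, 57.35)

Intrinsics K: fx=603.0, fy=552.8, cx=326.1, cy=233.8
Marker side s = 0.15 m; corners in marker frame (Z=0):
  M0 = (-0.0750, +0.0750, 0)
  M1 = (+0.0750, +0.0750, 0)
  M2 = (+0.0750, -0.0750, 0)
  M3 = (-0.0750, -0.0750, 0)
rvec = (-0.0987, 0.0160, -0.2421), |rvec| = θ = 0.26194 rad = 15.008°
Rodrigues: sinθ=0.25895, 1−cosθ=0.03411; R = I + sinθ·[k]× + (1−cosθ)·[k]×²:
    [+0.97073 +0.23856 +0.02770]
    [-0.24013 +0.96602 +0.09565]
    [-0.00394 -0.09950 +0.99503]
t = (-0.2206, -0.2588, 0.9736) m
M0: Pc = R·M0+t = (-0.27551, -0.16834, +0.96643); u = 603.0·(-0.27551)/0.96643 + 326.1 = 154.1951, v = 552.8·(-0.16834)/0.96643 + 233.8 = 137.5099
M1: Pc = R·M1+t = (-0.12990, -0.20436, +0.96584); u = 603.0·(-0.12990)/0.96584 + 326.1 = 244.9980, v = 552.8·(-0.20436)/0.96584 + 233.8 = 116.8356
M2: Pc = R·M2+t = (-0.16569, -0.34926, +0.98077); u = 603.0·(-0.16569)/0.98077 + 326.1 = 224.2317, v = 552.8·(-0.34926)/0.98077 + 233.8 = 36.9425
M3: Pc = R·M3+t = (-0.31130, -0.31324, +0.98136); u = 603.0·(-0.31130)/0.98136 + 326.1 = 134.8223, v = 552.8·(-0.31324)/0.98136 + 233.8 = 57.3505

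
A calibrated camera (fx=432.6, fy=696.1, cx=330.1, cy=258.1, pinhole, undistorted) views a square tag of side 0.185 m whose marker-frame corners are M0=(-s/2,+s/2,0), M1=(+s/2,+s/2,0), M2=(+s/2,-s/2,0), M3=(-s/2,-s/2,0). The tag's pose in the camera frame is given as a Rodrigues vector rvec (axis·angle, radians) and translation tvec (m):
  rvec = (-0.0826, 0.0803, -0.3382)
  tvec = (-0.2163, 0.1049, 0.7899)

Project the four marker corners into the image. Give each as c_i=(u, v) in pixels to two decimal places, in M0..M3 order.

c0=(180.10, 455.11) c1=(274.85, 402.61) c2=(242.97, 246.70) c3=(150.75, 300.38)

Intrinsics K: fx=432.6, fy=696.1, cx=330.1, cy=258.1
Marker side s = 0.185 m; corners in marker frame (Z=0):
  M0 = (-0.0925, +0.0925, 0)
  M1 = (+0.0925, +0.0925, 0)
  M2 = (+0.0925, -0.0925, 0)
  M3 = (-0.0925, -0.0925, 0)
rvec = (-0.0826, 0.0803, -0.3382), |rvec| = θ = 0.35728 rad = 20.471°
Rodrigues: sinθ=0.34973, 1−cosθ=0.06315; R = I + sinθ·[k]× + (1−cosθ)·[k]×²:
    [+0.94023 +0.32777 +0.09242]
    [-0.33433 +0.94004 +0.06742]
    [-0.06478 -0.09429 +0.99343]
t = (-0.2163, 0.1049, 0.7899) m
M0: Pc = R·M0+t = (-0.27295, +0.22278, +0.78717); u = 432.6·(-0.27295)/0.78717 + 330.1 = 180.0955, v = 696.1·(+0.22278)/0.78717 + 258.1 = 455.1053
M1: Pc = R·M1+t = (-0.09901, +0.16093, +0.77519); u = 432.6·(-0.09901)/0.77519 + 330.1 = 274.8463, v = 696.1·(+0.16093)/0.77519 + 258.1 = 402.6099
M2: Pc = R·M2+t = (-0.15965, -0.01298, +0.79263); u = 432.6·(-0.15965)/0.79263 + 330.1 = 242.9677, v = 696.1·(-0.01298)/0.79263 + 258.1 = 246.7012
M3: Pc = R·M3+t = (-0.33359, +0.04887, +0.80461); u = 432.6·(-0.33359)/0.80461 + 330.1 = 150.7459, v = 696.1·(+0.04887)/0.80461 + 258.1 = 300.3808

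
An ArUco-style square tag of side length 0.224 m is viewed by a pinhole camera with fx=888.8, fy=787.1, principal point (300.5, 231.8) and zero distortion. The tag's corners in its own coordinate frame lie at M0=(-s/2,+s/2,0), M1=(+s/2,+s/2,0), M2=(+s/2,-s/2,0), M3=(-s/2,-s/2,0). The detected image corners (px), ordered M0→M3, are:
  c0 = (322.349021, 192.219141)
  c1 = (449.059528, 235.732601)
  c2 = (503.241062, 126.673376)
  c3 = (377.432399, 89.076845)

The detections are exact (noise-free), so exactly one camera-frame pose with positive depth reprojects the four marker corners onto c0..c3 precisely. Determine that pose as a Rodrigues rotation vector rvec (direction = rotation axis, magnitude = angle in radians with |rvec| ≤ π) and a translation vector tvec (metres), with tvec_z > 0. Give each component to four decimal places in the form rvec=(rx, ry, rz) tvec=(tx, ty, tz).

rvec=(-0.2378, 0.2603, 0.4107) tvec=(0.1823, -0.1331, 1.4540)

Intrinsics K: fx=888.8, fy=787.1, cx=300.5, cy=231.8
Marker side s = 0.224 m; corners in marker frame (Z=0):
  M0 = (-0.1120, +0.1120, 0)
  M1 = (+0.1120, +0.1120, 0)
  M2 = (+0.1120, -0.1120, 0)
  M3 = (-0.1120, -0.1120, 0)
Detected image corners:
  c0 = (322.349021, 192.219141) px
  c1 = (449.059528, 235.732601) px
  c2 = (503.241062, 126.673376) px
  c3 = (377.432399, 89.076845) px
Planar DLT: solve 8×8 A·h = b for H (H[2,2]=1):
  H  [+479.71873 -293.42001 +411.95050]
  H  [+148.17674 +454.08491 +159.75228]
  H  [-0.20317 -0.11980 +1.00000]
B = K⁻¹H; ‖b₁‖=0.687758, ‖b₂‖=0.687758; λ = 2/(‖b₁‖+‖b₂‖) = 1.453999, sign → tz>0 ⇒ λ=+1.453999
r₁ = λ·B[:,0] = (+0.88465,+0.36072,-0.29541); r₂ = λ·B[:,1] = (-0.42112,+0.89012,-0.17419)
r₃ = r₁×r₂ = (+0.20012,+0.27850,+0.93936); SVD([r₁ r₂ r₃]) → R = UVᵀ:
  R  [+0.88465 -0.42112 +0.20012]
  R  [+0.36072 +0.89012 +0.27850]
  R  [-0.29541 -0.17419 +0.93936]
t = (+0.18232, -0.13309, +1.45400) m
tr R = 2.714135; θ = arccos((tr R − 1)/2) = 0.541246 rad = 31.011°
axis k = ((R−Rᵀ)₃₂, (R−Rᵀ)₁₃, (R−Rᵀ)₂₁) / (2 sinθ) = (-0.439325, +0.480901, +0.758767)
rvec = θ·k = (-0.237783, +0.260286, +0.410679)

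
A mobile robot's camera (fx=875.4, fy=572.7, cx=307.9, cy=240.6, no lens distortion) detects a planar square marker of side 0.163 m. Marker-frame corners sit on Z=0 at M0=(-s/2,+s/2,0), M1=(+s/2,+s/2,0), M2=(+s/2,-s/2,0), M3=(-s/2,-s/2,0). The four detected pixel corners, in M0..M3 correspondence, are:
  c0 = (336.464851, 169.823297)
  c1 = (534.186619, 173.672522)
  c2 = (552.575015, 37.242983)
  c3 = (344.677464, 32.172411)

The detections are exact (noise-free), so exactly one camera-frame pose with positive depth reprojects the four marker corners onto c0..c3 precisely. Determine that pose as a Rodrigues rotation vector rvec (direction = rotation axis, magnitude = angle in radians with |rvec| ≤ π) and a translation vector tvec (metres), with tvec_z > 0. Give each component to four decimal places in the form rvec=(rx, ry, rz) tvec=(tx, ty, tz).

Intrinsics K: fx=875.4, fy=572.7, cx=307.9, cy=240.6
Marker side s = 0.163 m; corners in marker frame (Z=0):
  M0 = (-0.0815, +0.0815, 0)
  M1 = (+0.0815, +0.0815, 0)
  M2 = (+0.0815, -0.0815, 0)
  M3 = (-0.0815, -0.0815, 0)
Detected image corners:
  c0 = (336.464851, 169.823297) px
  c1 = (534.186619, 173.672522) px
  c2 = (552.575015, 37.242983) px
  c3 = (344.677464, 32.172411) px
Planar DLT: solve 8×8 A·h = b for H (H[2,2]=1):
  H  [+1263.13676 +55.62755 +442.17587]
  H  [+31.86671 +872.80078 +104.97119]
  H  [+0.04456 +0.31074 +1.00000]
B = K⁻¹H; ‖b₁‖=1.428424, ‖b₂‖=1.428424; λ = 2/(‖b₁‖+‖b₂‖) = 0.700072, sign → tz>0 ⇒ λ=+0.700072
r₁ = λ·B[:,0] = (+0.99918,+0.02585,+0.03120); r₂ = λ·B[:,1] = (-0.03203,+0.97553,+0.21754)
r₃ = r₁×r₂ = (-0.02481,-0.21836,+0.97555); SVD([r₁ r₂ r₃]) → R = UVᵀ:
  R  [+0.99918 -0.03203 -0.02481]
  R  [+0.02585 +0.97553 -0.21836]
  R  [+0.03120 +0.21754 +0.97555]
t = (+0.10738, -0.16579, +0.70007) m
tr R = 2.950258; θ = arccos((tr R − 1)/2) = 0.223495 rad = 12.805°
axis k = ((R−Rᵀ)₃₂, (R−Rᵀ)₁₃, (R−Rᵀ)₂₁) / (2 sinθ) = (+0.983356, -0.126353, +0.130562)
rvec = θ·k = (+0.219775, -0.028239, +0.029180)

rvec=(0.2198, -0.0282, 0.0292) tvec=(0.1074, -0.1658, 0.7001)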